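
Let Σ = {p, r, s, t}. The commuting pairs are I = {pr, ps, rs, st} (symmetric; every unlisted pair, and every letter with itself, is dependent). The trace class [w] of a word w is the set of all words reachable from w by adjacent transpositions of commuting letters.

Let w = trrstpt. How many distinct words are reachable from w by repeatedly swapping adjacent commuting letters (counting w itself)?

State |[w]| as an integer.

#0=t has no predecessor
#1=r depends on [0:t]
#2=r depends on [1:r]
#3=s has no predecessor
#4=t depends on [2:r]
#5=p depends on [4:t]
#6=t depends on [5:p]
sources: [0:t, 3:s]
N(rest) = Σ N(rest − s) over sources s of rest; N(one piece) = 1:
  size 1 → [3]=1  [6]=1
  size 2 → [3,6]=2  [5,6]=1
  size 3 → [3,5,6]=3  [4,5,6]=1
  size 4 → [2,4,5,6]=1  [3,4,5,6]=4
  size 5 → [1,2,4,5,6]=1  [2,3,4,5,6]=5
  first=0(t) contributes 6
  first=3(s) contributes 1
|[w]| = 7

7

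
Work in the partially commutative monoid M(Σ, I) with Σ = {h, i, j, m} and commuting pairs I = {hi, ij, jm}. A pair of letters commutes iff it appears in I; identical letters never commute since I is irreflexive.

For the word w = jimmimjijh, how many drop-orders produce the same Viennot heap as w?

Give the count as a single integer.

0(j) covers ∅
1(i) covers ∅
2(m) covers 1:i
3(m) covers 2:m
4(i) covers 3:m
5(m) covers 4:i
6(j) covers 0:j
7(i) covers 5:m
8(j) covers 6:j
9(h) covers 5:m, 8:j
floor of heap: 0:j, 1:i
completions by unplaced set U, small U first (add the entries for U minus each lowest piece of U):
  |U|=1: {7}:1  {9}:1
  |U|=2: {7,9}:2  {8,9}:1
  |U|=3: {5,7,9}:2  {6,8,9}:1  {7,8,9}:3
  |U|=4: {0,6,8,9}:1  {4,5,7,9}:2  {5,7,8,9}:5  {6,7,8,9}:4
  |U|=5: {0,6,7,8,9}:5  {3,4,5,7,9}:2  {4,5,7,8,9}:7  {5,6,7,8,9}:9
  |U|=6: {0,5,6,7,8,9}:14  {2,3,4,5,7,9}:2  {3,4,5,7,8,9}:9  {4,5,6,7,8,9}:16
  |U|=7: {0,4,5,6,7,8,9}:30  {1,2,3,4,5,7,9}:2  {2,3,4,5,7,8,9}:11  {3,4,5,6,7,8,9}:25
  |U|=8: {0,3,4,5,6,7,8,9}:55  {1,2,3,4,5,7,8,9}:13  {2,3,4,5,6,7,8,9}:36
  start at 0(j): 49
  start at 1(i): 91
sum over floor = 140

140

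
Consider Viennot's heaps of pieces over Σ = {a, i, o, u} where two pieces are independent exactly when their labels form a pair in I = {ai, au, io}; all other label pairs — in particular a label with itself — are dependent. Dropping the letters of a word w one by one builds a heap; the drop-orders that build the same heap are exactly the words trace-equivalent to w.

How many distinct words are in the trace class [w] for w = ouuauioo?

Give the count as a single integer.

13

drop 0:o onto floor
drop 1:u onto {0:o}
drop 2:u onto {1:u}
drop 3:a onto {0:o}
drop 4:u onto {2:u}
drop 5:i onto {4:u}
drop 6:o onto {3:a, 4:u}
drop 7:o onto {6:o}
ground layer = {0:o}
drop-orders for the pieces not yet dropped (sum over which currently-grounded one goes next):
  1 to go: {5} 1  {7} 1
  2 to go: {5,7} 2  {6,7} 1
  3 to go: {3,6,7} 1  {5,6,7} 3
  4 to go: {3,5,6,7} 4  {4,5,6,7} 3
  5 to go: {2,4,5,6,7} 3  {3,4,5,6,7} 7
  6 to go: {1,2,4,5,6,7} 3  {2,3,4,5,6,7} 10
  if 0:o drops first: 13 orders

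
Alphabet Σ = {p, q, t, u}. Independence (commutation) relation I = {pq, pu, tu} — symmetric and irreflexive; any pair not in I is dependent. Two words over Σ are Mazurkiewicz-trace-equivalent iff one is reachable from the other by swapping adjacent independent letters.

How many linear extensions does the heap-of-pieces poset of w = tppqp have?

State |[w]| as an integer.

4

#0=t has no predecessor
#1=p depends on [0:t]
#2=p depends on [1:p]
#3=q depends on [0:t]
#4=p depends on [2:p]
sources: [0:t]
N(rest) = Σ N(rest − s) over sources s of rest; N(one piece) = 1:
  size 1 → [3]=1  [4]=1
  size 2 → [2,4]=1  [3,4]=2
  size 3 → [1,2,4]=1  [2,3,4]=3
  first=0(t) contributes 4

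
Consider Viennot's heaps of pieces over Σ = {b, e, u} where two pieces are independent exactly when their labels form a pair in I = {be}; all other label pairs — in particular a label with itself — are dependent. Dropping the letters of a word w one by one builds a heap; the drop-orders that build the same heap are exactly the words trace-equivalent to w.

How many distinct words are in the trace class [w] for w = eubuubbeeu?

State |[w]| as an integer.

6

drop 0:e onto floor
drop 1:u onto {0:e}
drop 2:b onto {1:u}
drop 3:u onto {2:b}
drop 4:u onto {3:u}
drop 5:b onto {4:u}
drop 6:b onto {5:b}
drop 7:e onto {4:u}
drop 8:e onto {7:e}
drop 9:u onto {6:b, 8:e}
ground layer = {0:e}
drop-orders for the pieces not yet dropped (sum over which currently-grounded one goes next):
  1 to go: {9} 1
  2 to go: {6,9} 1  {8,9} 1
  3 to go: {5,6,9} 1  {6,8,9} 2  {7,8,9} 1
  4 to go: {5,6,8,9} 3  {6,7,8,9} 3
  5 to go: {5,6,7,8,9} 6
  6 to go: {4,5,6,7,8,9} 6
  7 to go: {3,4,5,6,7,8,9} 6
  8 to go: {2,3,4,5,6,7,8,9} 6
  if 0:e drops first: 6 orders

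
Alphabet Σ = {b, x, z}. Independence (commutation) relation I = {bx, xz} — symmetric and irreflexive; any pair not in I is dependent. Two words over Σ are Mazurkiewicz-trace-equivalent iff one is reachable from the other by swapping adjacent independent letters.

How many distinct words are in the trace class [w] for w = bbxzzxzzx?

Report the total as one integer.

#0=b has no predecessor
#1=b depends on [0:b]
#2=x has no predecessor
#3=z depends on [1:b]
#4=z depends on [3:z]
#5=x depends on [2:x]
#6=z depends on [4:z]
#7=z depends on [6:z]
#8=x depends on [5:x]
sources: [0:b, 2:x]
N(rest) = Σ N(rest − s) over sources s of rest; N(one piece) = 1:
  size 1 → [7]=1  [8]=1
  size 2 → [5,8]=1  [6,7]=1  [7,8]=2
  size 3 → [2,5,8]=1  [4,6,7]=1  [5,7,8]=3  [6,7,8]=3
  size 4 → [2,5,7,8]=4  [3,4,6,7]=1  [4,6,7,8]=4  [5,6,7,8]=6
  size 5 → [1,3,4,6,7]=1  [2,5,6,7,8]=10  [3,4,6,7,8]=5  [4,5,6,7,8]=10
  size 6 → [0,1,3,4,6,7]=1  [1,3,4,6,7,8]=6  [2,4,5,6,7,8]=20  [3,4,5,6,7,8]=15
  size 7 → [0,1,3,4,6,7,8]=7  [1,3,4,5,6,7,8]=21  [2,3,4,5,6,7,8]=35
  first=0(b) contributes 56
  first=2(x) contributes 28
|[w]| = 84

84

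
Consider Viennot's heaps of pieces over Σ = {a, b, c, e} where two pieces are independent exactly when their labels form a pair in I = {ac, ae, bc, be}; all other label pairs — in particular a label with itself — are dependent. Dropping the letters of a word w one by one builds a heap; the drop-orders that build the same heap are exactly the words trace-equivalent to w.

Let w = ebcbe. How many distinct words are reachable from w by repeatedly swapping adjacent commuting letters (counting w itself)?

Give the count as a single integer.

piece 0:e — minimal
piece 1:b — minimal
piece 2:c rests on {0:e}
piece 3:b rests on {1:b}
piece 4:e rests on {2:c}
minimal pieces: {0:e, 1:b}
ways to finish when only these pieces remain (= sum over removing one remaining piece with nothing left below it):
  1 left: {3}→1  {4}→1
  2 left: {1,3}→1  {2,4}→1  {3,4}→2
  3 left: {0,2,4}→1  {1,3,4}→3  {2,3,4}→3
  placing 0:e first → 6 extensions
  placing 1:b first → 4 extensions
total linear extensions = 10

10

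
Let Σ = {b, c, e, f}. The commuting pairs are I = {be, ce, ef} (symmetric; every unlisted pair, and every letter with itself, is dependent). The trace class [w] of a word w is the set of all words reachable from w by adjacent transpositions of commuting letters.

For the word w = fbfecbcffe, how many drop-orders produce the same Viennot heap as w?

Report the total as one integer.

0(f) covers ∅
1(b) covers 0:f
2(f) covers 1:b
3(e) covers ∅
4(c) covers 2:f
5(b) covers 4:c
6(c) covers 5:b
7(f) covers 6:c
8(f) covers 7:f
9(e) covers 3:e
floor of heap: 0:f, 3:e
completions by unplaced set U, small U first (add the entries for U minus each lowest piece of U):
  |U|=1: {8}:1  {9}:1
  |U|=2: {3,9}:1  {7,8}:1  {8,9}:2
  |U|=3: {3,8,9}:3  {6,7,8}:1  {7,8,9}:3
  |U|=4: {3,7,8,9}:6  {5,6,7,8}:1  {6,7,8,9}:4
  |U|=5: {3,6,7,8,9}:10  {4,5,6,7,8}:1  {5,6,7,8,9}:5
  |U|=6: {2,4,5,6,7,8}:1  {3,5,6,7,8,9}:15  {4,5,6,7,8,9}:6
  |U|=7: {1,2,4,5,6,7,8}:1  {2,4,5,6,7,8,9}:7  {3,4,5,6,7,8,9}:21
  |U|=8: {0,1,2,4,5,6,7,8}:1  {1,2,4,5,6,7,8,9}:8  {2,3,4,5,6,7,8,9}:28
  start at 0(f): 36
  start at 3(e): 9
sum over floor = 45

45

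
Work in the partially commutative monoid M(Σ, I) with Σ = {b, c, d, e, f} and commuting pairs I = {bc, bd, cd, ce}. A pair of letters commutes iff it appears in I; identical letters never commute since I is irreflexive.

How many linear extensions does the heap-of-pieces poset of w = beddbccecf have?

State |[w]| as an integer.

252

drop 0:b onto floor
drop 1:e onto {0:b}
drop 2:d onto {1:e}
drop 3:d onto {2:d}
drop 4:b onto {1:e}
drop 5:c onto floor
drop 6:c onto {5:c}
drop 7:e onto {3:d, 4:b}
drop 8:c onto {6:c}
drop 9:f onto {7:e, 8:c}
ground layer = {0:b, 5:c}
drop-orders for the pieces not yet dropped (sum over which currently-grounded one goes next):
  1 to go: {9} 1
  2 to go: {7,9} 1  {8,9} 1
  3 to go: {3,7,9} 1  {4,7,9} 1  {6,8,9} 1  {7,8,9} 2
  4 to go: {2,3,7,9} 1  {3,4,7,9} 2  {3,7,8,9} 3  {4,7,8,9} 3  {5,6,8,9} 1  {6,7,8,9} 3
  5 to go: {2,3,4,7,9} 3  {2,3,7,8,9} 4  {3,4,7,8,9} 8  {3,6,7,8,9} 6  {4,6,7,8,9} 6  {5,6,7,8,9} 4
  6 to go: {1,2,3,4,7,9} 3  {2,3,4,7,8,9} 15  {2,3,6,7,8,9} 10  {3,4,6,7,8,9} 20  {3,5,6,7,8,9} 10  {4,5,6,7,8,9} 10
  7 to go: {0,1,2,3,4,7,9} 3  {1,2,3,4,7,8,9} 18  {2,3,4,6,7,8,9} 45  {2,3,5,6,7,8,9} 20  {3,4,5,6,7,8,9} 40
  8 to go: {0,1,2,3,4,7,8,9} 21  {1,2,3,4,6,7,8,9} 63  {2,3,4,5,6,7,8,9} 105
  if 0:b drops first: 168 orders
  if 5:c drops first: 84 orders
heap linearizations: 252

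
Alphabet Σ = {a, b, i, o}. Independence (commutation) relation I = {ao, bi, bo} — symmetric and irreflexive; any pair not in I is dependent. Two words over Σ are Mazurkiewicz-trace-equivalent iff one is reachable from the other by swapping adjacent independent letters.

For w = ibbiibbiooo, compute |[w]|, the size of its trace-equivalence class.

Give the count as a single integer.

330

piece 0:i — minimal
piece 1:b — minimal
piece 2:b rests on {1:b}
piece 3:i rests on {0:i}
piece 4:i rests on {3:i}
piece 5:b rests on {2:b}
piece 6:b rests on {5:b}
piece 7:i rests on {4:i}
piece 8:o rests on {7:i}
piece 9:o rests on {8:o}
piece 10:o rests on {9:o}
minimal pieces: {0:i, 1:b}
ways to finish when only these pieces remain (= sum over removing one remaining piece with nothing left below it):
  1 left: {6}→1  {10}→1
  2 left: {5,6}→1  {6,10}→2  {9,10}→1
  3 left: {2,5,6}→1  {5,6,10}→3  {6,9,10}→3  {8,9,10}→1
  4 left: {1,2,5,6}→1  {2,5,6,10}→4  {5,6,9,10}→6  {6,8,9,10}→4  {7,8,9,10}→1
  5 left: {1,2,5,6,10}→5  {2,5,6,9,10}→10  {4,7,8,9,10}→1  {5,6,8,9,10}→10  {6,7,8,9,10}→5
  6 left: {1,2,5,6,9,10}→15  {2,5,6,8,9,10}→20  {3,4,7,8,9,10}→1  {4,6,7,8,9,10}→6  {5,6,7,8,9,10}→15
  7 left: {0,3,4,7,8,9,10}→1  {1,2,5,6,8,9,10}→35  {2,5,6,7,8,9,10}→35  {3,4,6,7,8,9,10}→7  {4,5,6,7,8,9,10}→21
  8 left: {0,3,4,6,7,8,9,10}→8  {1,2,5,6,7,8,9,10}→70  {2,4,5,6,7,8,9,10}→56  {3,4,5,6,7,8,9,10}→28
  9 left: {0,3,4,5,6,7,8,9,10}→36  {1,2,4,5,6,7,8,9,10}→126  {2,3,4,5,6,7,8,9,10}→84
  placing 0:i first → 210 extensions
  placing 1:b first → 120 extensions
total linear extensions = 330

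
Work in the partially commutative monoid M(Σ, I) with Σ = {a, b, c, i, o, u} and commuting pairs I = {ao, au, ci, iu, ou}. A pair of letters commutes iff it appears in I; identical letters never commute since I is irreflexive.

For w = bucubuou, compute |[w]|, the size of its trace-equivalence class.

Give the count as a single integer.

0(b) covers ∅
1(u) covers 0:b
2(c) covers 1:u
3(u) covers 2:c
4(b) covers 3:u
5(u) covers 4:b
6(o) covers 4:b
7(u) covers 5:u
floor of heap: 0:b
completions by unplaced set U, small U first (add the entries for U minus each lowest piece of U):
  |U|=1: {6}:1  {7}:1
  |U|=2: {5,7}:1  {6,7}:2
  |U|=3: {5,6,7}:3
  |U|=4: {4,5,6,7}:3
  |U|=5: {3,4,5,6,7}:3
  |U|=6: {2,3,4,5,6,7}:3
  start at 0(b): 3

3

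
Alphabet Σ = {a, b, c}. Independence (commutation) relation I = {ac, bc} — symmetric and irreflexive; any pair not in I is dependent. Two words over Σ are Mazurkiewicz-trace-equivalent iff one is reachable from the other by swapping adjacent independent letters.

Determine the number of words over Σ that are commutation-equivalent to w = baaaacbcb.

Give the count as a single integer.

piece 0:b — minimal
piece 1:a rests on {0:b}
piece 2:a rests on {1:a}
piece 3:a rests on {2:a}
piece 4:a rests on {3:a}
piece 5:c — minimal
piece 6:b rests on {4:a}
piece 7:c rests on {5:c}
piece 8:b rests on {6:b}
minimal pieces: {0:b, 5:c}
ways to finish when only these pieces remain (= sum over removing one remaining piece with nothing left below it):
  1 left: {7}→1  {8}→1
  2 left: {5,7}→1  {6,8}→1  {7,8}→2
  3 left: {4,6,8}→1  {5,7,8}→3  {6,7,8}→3
  4 left: {3,4,6,8}→1  {4,6,7,8}→4  {5,6,7,8}→6
  5 left: {2,3,4,6,8}→1  {3,4,6,7,8}→5  {4,5,6,7,8}→10
  6 left: {1,2,3,4,6,8}→1  {2,3,4,6,7,8}→6  {3,4,5,6,7,8}→15
  7 left: {0,1,2,3,4,6,8}→1  {1,2,3,4,6,7,8}→7  {2,3,4,5,6,7,8}→21
  placing 0:b first → 28 extensions
  placing 5:c first → 8 extensions
total linear extensions = 36

36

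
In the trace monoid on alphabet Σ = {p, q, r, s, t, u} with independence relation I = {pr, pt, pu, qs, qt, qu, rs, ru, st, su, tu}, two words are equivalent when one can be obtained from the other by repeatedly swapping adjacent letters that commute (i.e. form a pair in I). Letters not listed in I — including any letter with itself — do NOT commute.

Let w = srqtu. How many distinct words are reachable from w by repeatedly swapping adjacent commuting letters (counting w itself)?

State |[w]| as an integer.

#0=s has no predecessor
#1=r has no predecessor
#2=q depends on [1:r]
#3=t depends on [1:r]
#4=u has no predecessor
sources: [0:s, 1:r, 4:u]
N(rest) = Σ N(rest − s) over sources s of rest; N(one piece) = 1:
  size 1 → [0]=1  [2]=1  [3]=1  [4]=1
  size 2 → [0,2]=2  [0,3]=2  [0,4]=2  [2,3]=2  [2,4]=2  [3,4]=2
  size 3 → [0,2,3]=6  [0,2,4]=6  [0,3,4]=6  [1,2,3]=2  [2,3,4]=6
  first=0(s) contributes 8
  first=1(r) contributes 24
  first=4(u) contributes 8
|[w]| = 40

40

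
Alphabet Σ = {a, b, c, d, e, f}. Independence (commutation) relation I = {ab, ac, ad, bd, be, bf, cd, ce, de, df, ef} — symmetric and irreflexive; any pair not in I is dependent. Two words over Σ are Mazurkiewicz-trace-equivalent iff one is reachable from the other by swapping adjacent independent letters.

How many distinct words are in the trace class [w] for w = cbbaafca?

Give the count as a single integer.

50

0(c) covers ∅
1(b) covers 0:c
2(b) covers 1:b
3(a) covers ∅
4(a) covers 3:a
5(f) covers 0:c, 4:a
6(c) covers 2:b, 5:f
7(a) covers 5:f
floor of heap: 0:c, 3:a
completions by unplaced set U, small U first (add the entries for U minus each lowest piece of U):
  |U|=1: {6}:1  {7}:1
  |U|=2: {2,6}:1  {6,7}:2
  |U|=3: {1,2,6}:1  {2,6,7}:3  {5,6,7}:2
  |U|=4: {1,2,6,7}:4  {2,5,6,7}:5  {4,5,6,7}:2
  |U|=5: {1,2,5,6,7}:9  {2,4,5,6,7}:7  {3,4,5,6,7}:2
  |U|=6: {0,1,2,5,6,7}:9  {1,2,4,5,6,7}:16  {2,3,4,5,6,7}:9
  start at 0(c): 25
  start at 3(a): 25
sum over floor = 50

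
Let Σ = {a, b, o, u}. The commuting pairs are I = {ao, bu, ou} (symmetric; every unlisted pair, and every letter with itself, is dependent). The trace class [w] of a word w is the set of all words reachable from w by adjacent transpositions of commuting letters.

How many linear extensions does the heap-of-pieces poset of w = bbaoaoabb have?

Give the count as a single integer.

#0=b has no predecessor
#1=b depends on [0:b]
#2=a depends on [1:b]
#3=o depends on [1:b]
#4=a depends on [2:a]
#5=o depends on [3:o]
#6=a depends on [4:a]
#7=b depends on [5:o, 6:a]
#8=b depends on [7:b]
sources: [0:b]
N(rest) = Σ N(rest − s) over sources s of rest; N(one piece) = 1:
  size 1 → [8]=1
  size 2 → [7,8]=1
  size 3 → [5,7,8]=1  [6,7,8]=1
  size 4 → [3,5,7,8]=1  [4,6,7,8]=1  [5,6,7,8]=2
  size 5 → [2,4,6,7,8]=1  [3,5,6,7,8]=3  [4,5,6,7,8]=3
  size 6 → [2,4,5,6,7,8]=4  [3,4,5,6,7,8]=6
  size 7 → [2,3,4,5,6,7,8]=10
  first=0(b) contributes 10

10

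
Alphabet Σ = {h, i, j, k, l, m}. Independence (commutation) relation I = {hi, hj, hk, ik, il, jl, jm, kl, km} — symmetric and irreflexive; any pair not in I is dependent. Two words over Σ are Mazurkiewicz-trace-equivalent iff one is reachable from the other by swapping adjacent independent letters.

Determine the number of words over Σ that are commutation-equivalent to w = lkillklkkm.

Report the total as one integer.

piece 0:l — minimal
piece 1:k — minimal
piece 2:i — minimal
piece 3:l rests on {0:l}
piece 4:l rests on {3:l}
piece 5:k rests on {1:k}
piece 6:l rests on {4:l}
piece 7:k rests on {5:k}
piece 8:k rests on {7:k}
piece 9:m rests on {2:i, 6:l}
minimal pieces: {0:l, 1:k, 2:i}
ways to finish when only these pieces remain (= sum over removing one remaining piece with nothing left below it):
  1 left: {8}→1  {9}→1
  2 left: {2,9}→1  {6,9}→1  {7,8}→1  {8,9}→2
  3 left: {2,6,9}→2  {2,8,9}→3  {4,6,9}→1  {5,7,8}→1  {6,8,9}→3  {7,8,9}→3
  4 left: {1,5,7,8}→1  {2,4,6,9}→3  {2,6,8,9}→8  {2,7,8,9}→6  {3,4,6,9}→1  {4,6,8,9}→4  {5,7,8,9}→4  {6,7,8,9}→6
  5 left: {0,3,4,6,9}→1  {1,5,7,8,9}→5  {2,3,4,6,9}→4  {2,4,6,8,9}→15  {2,5,7,8,9}→10  {2,6,7,8,9}→20  {3,4,6,8,9}→5  {4,6,7,8,9}→10  {5,6,7,8,9}→10
  6 left: {0,2,3,4,6,9}→5  {0,3,4,6,8,9}→6  {1,2,5,7,8,9}→15  {1,5,6,7,8,9}→15  {2,3,4,6,8,9}→24  {2,4,6,7,8,9}→45  {2,5,6,7,8,9}→40  {3,4,6,7,8,9}→15  {4,5,6,7,8,9}→20
  7 left: {0,2,3,4,6,8,9}→35  {0,3,4,6,7,8,9}→21  {1,2,5,6,7,8,9}→70  {1,4,5,6,7,8,9}→35  {2,3,4,6,7,8,9}→84  {2,4,5,6,7,8,9}→105  {3,4,5,6,7,8,9}→35
  8 left: {0,2,3,4,6,7,8,9}→140  {0,3,4,5,6,7,8,9}→56  {1,2,4,5,6,7,8,9}→210  {1,3,4,5,6,7,8,9}→70  {2,3,4,5,6,7,8,9}→224
  placing 0:l first → 504 extensions
  placing 1:k first → 420 extensions
  placing 2:i first → 126 extensions
total linear extensions = 1050

1050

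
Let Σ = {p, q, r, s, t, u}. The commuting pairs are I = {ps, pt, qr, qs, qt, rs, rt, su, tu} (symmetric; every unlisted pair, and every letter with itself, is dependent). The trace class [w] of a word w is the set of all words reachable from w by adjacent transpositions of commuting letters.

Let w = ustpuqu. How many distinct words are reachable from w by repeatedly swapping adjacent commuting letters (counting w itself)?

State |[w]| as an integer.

0(u) covers ∅
1(s) covers ∅
2(t) covers 1:s
3(p) covers 0:u
4(u) covers 3:p
5(q) covers 4:u
6(u) covers 5:q
floor of heap: 0:u, 1:s
completions by unplaced set U, small U first (add the entries for U minus each lowest piece of U):
  |U|=1: {2}:1  {6}:1
  |U|=2: {1,2}:1  {2,6}:2  {5,6}:1
  |U|=3: {1,2,6}:3  {2,5,6}:3  {4,5,6}:1
  |U|=4: {1,2,5,6}:6  {2,4,5,6}:4  {3,4,5,6}:1
  |U|=5: {0,3,4,5,6}:1  {1,2,4,5,6}:10  {2,3,4,5,6}:5
  start at 0(u): 15
  start at 1(s): 6
sum over floor = 21

21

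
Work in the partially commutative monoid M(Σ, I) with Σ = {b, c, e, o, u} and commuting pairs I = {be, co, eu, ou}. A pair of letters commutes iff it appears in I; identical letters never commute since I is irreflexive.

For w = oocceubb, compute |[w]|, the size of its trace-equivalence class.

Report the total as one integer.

piece 0:o — minimal
piece 1:o rests on {0:o}
piece 2:c — minimal
piece 3:c rests on {2:c}
piece 4:e rests on {1:o, 3:c}
piece 5:u rests on {3:c}
piece 6:b rests on {1:o, 5:u}
piece 7:b rests on {6:b}
minimal pieces: {0:o, 2:c}
ways to finish when only these pieces remain (= sum over removing one remaining piece with nothing left below it):
  1 left: {4}→1  {7}→1
  2 left: {4,7}→2  {6,7}→1
  3 left: {4,6,7}→3  {5,6,7}→1
  4 left: {1,4,6,7}→3  {4,5,6,7}→4
  5 left: {0,1,4,6,7}→3  {1,4,5,6,7}→7  {3,4,5,6,7}→4
  6 left: {0,1,4,5,6,7}→10  {1,3,4,5,6,7}→11  {2,3,4,5,6,7}→4
  placing 0:o first → 15 extensions
  placing 2:c first → 21 extensions
total linear extensions = 36

36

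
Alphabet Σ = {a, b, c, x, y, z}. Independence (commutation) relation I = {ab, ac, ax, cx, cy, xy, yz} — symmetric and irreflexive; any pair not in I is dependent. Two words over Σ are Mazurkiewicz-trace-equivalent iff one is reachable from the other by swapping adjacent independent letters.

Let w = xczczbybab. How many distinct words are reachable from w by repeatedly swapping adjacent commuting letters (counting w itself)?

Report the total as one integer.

6

drop 0:x onto floor
drop 1:c onto floor
drop 2:z onto {0:x, 1:c}
drop 3:c onto {2:z}
drop 4:z onto {3:c}
drop 5:b onto {4:z}
drop 6:y onto {5:b}
drop 7:b onto {6:y}
drop 8:a onto {6:y}
drop 9:b onto {7:b}
ground layer = {0:x, 1:c}
drop-orders for the pieces not yet dropped (sum over which currently-grounded one goes next):
  1 to go: {8} 1  {9} 1
  2 to go: {7,9} 1  {8,9} 2
  3 to go: {7,8,9} 3
  4 to go: {6,7,8,9} 3
  5 to go: {5,6,7,8,9} 3
  6 to go: {4,5,6,7,8,9} 3
  7 to go: {3,4,5,6,7,8,9} 3
  8 to go: {2,3,4,5,6,7,8,9} 3
  if 0:x drops first: 3 orders
  if 1:c drops first: 3 orders
heap linearizations: 6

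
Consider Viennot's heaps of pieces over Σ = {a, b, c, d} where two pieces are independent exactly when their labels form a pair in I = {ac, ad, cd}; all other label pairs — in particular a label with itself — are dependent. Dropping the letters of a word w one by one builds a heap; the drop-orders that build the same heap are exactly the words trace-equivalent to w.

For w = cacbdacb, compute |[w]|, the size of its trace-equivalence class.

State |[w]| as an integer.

drop 0:c onto floor
drop 1:a onto floor
drop 2:c onto {0:c}
drop 3:b onto {1:a, 2:c}
drop 4:d onto {3:b}
drop 5:a onto {3:b}
drop 6:c onto {3:b}
drop 7:b onto {4:d, 5:a, 6:c}
ground layer = {0:c, 1:a}
drop-orders for the pieces not yet dropped (sum over which currently-grounded one goes next):
  1 to go: {7} 1
  2 to go: {4,7} 1  {5,7} 1  {6,7} 1
  3 to go: {4,5,7} 2  {4,6,7} 2  {5,6,7} 2
  4 to go: {4,5,6,7} 6
  5 to go: {3,4,5,6,7} 6
  6 to go: {1,3,4,5,6,7} 6  {2,3,4,5,6,7} 6
  if 0:c drops first: 12 orders
  if 1:a drops first: 6 orders
heap linearizations: 18

18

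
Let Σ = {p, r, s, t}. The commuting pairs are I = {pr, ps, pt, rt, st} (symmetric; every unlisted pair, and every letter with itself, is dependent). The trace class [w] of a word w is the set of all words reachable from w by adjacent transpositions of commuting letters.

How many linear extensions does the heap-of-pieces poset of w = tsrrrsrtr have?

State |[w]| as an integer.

36

piece 0:t — minimal
piece 1:s — minimal
piece 2:r rests on {1:s}
piece 3:r rests on {2:r}
piece 4:r rests on {3:r}
piece 5:s rests on {4:r}
piece 6:r rests on {5:s}
piece 7:t rests on {0:t}
piece 8:r rests on {6:r}
minimal pieces: {0:t, 1:s}
ways to finish when only these pieces remain (= sum over removing one remaining piece with nothing left below it):
  1 left: {7}→1  {8}→1
  2 left: {0,7}→1  {6,8}→1  {7,8}→2
  3 left: {0,7,8}→3  {5,6,8}→1  {6,7,8}→3
  4 left: {0,6,7,8}→6  {4,5,6,8}→1  {5,6,7,8}→4
  5 left: {0,5,6,7,8}→10  {3,4,5,6,8}→1  {4,5,6,7,8}→5
  6 left: {0,4,5,6,7,8}→15  {2,3,4,5,6,8}→1  {3,4,5,6,7,8}→6
  7 left: {0,3,4,5,6,7,8}→21  {1,2,3,4,5,6,8}→1  {2,3,4,5,6,7,8}→7
  placing 0:t first → 8 extensions
  placing 1:s first → 28 extensions
total linear extensions = 36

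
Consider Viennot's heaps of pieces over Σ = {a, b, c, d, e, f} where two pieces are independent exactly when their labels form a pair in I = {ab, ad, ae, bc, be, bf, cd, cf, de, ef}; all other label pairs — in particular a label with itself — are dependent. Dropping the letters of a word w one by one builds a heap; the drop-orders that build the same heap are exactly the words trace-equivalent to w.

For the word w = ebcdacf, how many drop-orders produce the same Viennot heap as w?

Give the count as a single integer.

piece 0:e — minimal
piece 1:b — minimal
piece 2:c rests on {0:e}
piece 3:d rests on {1:b}
piece 4:a rests on {2:c}
piece 5:c rests on {4:a}
piece 6:f rests on {3:d, 4:a}
minimal pieces: {0:e, 1:b}
ways to finish when only these pieces remain (= sum over removing one remaining piece with nothing left below it):
  1 left: {5}→1  {6}→1
  2 left: {3,6}→1  {5,6}→2
  3 left: {1,3,6}→1  {3,5,6}→3  {4,5,6}→2
  4 left: {1,3,5,6}→4  {2,4,5,6}→2  {3,4,5,6}→5
  5 left: {0,2,4,5,6}→2  {1,3,4,5,6}→9  {2,3,4,5,6}→7
  placing 0:e first → 16 extensions
  placing 1:b first → 9 extensions
total linear extensions = 25

25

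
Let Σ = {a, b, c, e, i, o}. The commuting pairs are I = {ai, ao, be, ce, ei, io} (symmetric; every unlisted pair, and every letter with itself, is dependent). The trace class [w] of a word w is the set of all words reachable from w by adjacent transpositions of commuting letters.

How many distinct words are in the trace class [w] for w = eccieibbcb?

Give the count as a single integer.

45

#0=e has no predecessor
#1=c has no predecessor
#2=c depends on [1:c]
#3=i depends on [2:c]
#4=e depends on [0:e]
#5=i depends on [3:i]
#6=b depends on [5:i]
#7=b depends on [6:b]
#8=c depends on [7:b]
#9=b depends on [8:c]
sources: [0:e, 1:c]
N(rest) = Σ N(rest − s) over sources s of rest; N(one piece) = 1:
  size 1 → [4]=1  [9]=1
  size 2 → [0,4]=1  [4,9]=2  [8,9]=1
  size 3 → [0,4,9]=3  [4,8,9]=3  [7,8,9]=1
  size 4 → [0,4,8,9]=6  [4,7,8,9]=4  [6,7,8,9]=1
  size 5 → [0,4,7,8,9]=10  [4,6,7,8,9]=5  [5,6,7,8,9]=1
  size 6 → [0,4,6,7,8,9]=15  [3,5,6,7,8,9]=1  [4,5,6,7,8,9]=6
  size 7 → [0,4,5,6,7,8,9]=21  [2,3,5,6,7,8,9]=1  [3,4,5,6,7,8,9]=7
  size 8 → [0,3,4,5,6,7,8,9]=28  [1,2,3,5,6,7,8,9]=1  [2,3,4,5,6,7,8,9]=8
  first=0(e) contributes 9
  first=1(c) contributes 36
|[w]| = 45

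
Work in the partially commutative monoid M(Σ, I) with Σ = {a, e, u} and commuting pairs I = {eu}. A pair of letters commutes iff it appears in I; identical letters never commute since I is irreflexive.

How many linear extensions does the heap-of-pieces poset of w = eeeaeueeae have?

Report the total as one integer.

4

drop 0:e onto floor
drop 1:e onto {0:e}
drop 2:e onto {1:e}
drop 3:a onto {2:e}
drop 4:e onto {3:a}
drop 5:u onto {3:a}
drop 6:e onto {4:e}
drop 7:e onto {6:e}
drop 8:a onto {5:u, 7:e}
drop 9:e onto {8:a}
ground layer = {0:e}
drop-orders for the pieces not yet dropped (sum over which currently-grounded one goes next):
  1 to go: {9} 1
  2 to go: {8,9} 1
  3 to go: {5,8,9} 1  {7,8,9} 1
  4 to go: {5,7,8,9} 2  {6,7,8,9} 1
  5 to go: {4,6,7,8,9} 1  {5,6,7,8,9} 3
  6 to go: {4,5,6,7,8,9} 4
  7 to go: {3,4,5,6,7,8,9} 4
  8 to go: {2,3,4,5,6,7,8,9} 4
  if 0:e drops first: 4 orders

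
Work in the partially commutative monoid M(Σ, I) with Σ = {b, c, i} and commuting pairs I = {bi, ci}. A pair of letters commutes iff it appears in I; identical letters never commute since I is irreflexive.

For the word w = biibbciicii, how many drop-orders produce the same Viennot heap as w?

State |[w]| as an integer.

462

#0=b has no predecessor
#1=i has no predecessor
#2=i depends on [1:i]
#3=b depends on [0:b]
#4=b depends on [3:b]
#5=c depends on [4:b]
#6=i depends on [2:i]
#7=i depends on [6:i]
#8=c depends on [5:c]
#9=i depends on [7:i]
#10=i depends on [9:i]
sources: [0:b, 1:i]
N(rest) = Σ N(rest − s) over sources s of rest; N(one piece) = 1:
  size 1 → [8]=1  [10]=1
  size 2 → [5,8]=1  [8,10]=2  [9,10]=1
  size 3 → [4,5,8]=1  [5,8,10]=3  [7,9,10]=1  [8,9,10]=3
  size 4 → [3,4,5,8]=1  [4,5,8,10]=4  [5,8,9,10]=6  [6,7,9,10]=1  [7,8,9,10]=4
  size 5 → [0,3,4,5,8]=1  [2,6,7,9,10]=1  [3,4,5,8,10]=5  [4,5,8,9,10]=10  [5,7,8,9,10]=10  [6,7,8,9,10]=5
  size 6 → [0,3,4,5,8,10]=6  [1,2,6,7,9,10]=1  [2,6,7,8,9,10]=6  [3,4,5,8,9,10]=15  [4,5,7,8,9,10]=20  [5,6,7,8,9,10]=15
  size 7 → [0,3,4,5,8,9,10]=21  [1,2,6,7,8,9,10]=7  [2,5,6,7,8,9,10]=21  [3,4,5,7,8,9,10]=35  [4,5,6,7,8,9,10]=35
  size 8 → [0,3,4,5,7,8,9,10]=56  [1,2,5,6,7,8,9,10]=28  [2,4,5,6,7,8,9,10]=56  [3,4,5,6,7,8,9,10]=70
  size 9 → [0,3,4,5,6,7,8,9,10]=126  [1,2,4,5,6,7,8,9,10]=84  [2,3,4,5,6,7,8,9,10]=126
  first=0(b) contributes 210
  first=1(i) contributes 252
|[w]| = 462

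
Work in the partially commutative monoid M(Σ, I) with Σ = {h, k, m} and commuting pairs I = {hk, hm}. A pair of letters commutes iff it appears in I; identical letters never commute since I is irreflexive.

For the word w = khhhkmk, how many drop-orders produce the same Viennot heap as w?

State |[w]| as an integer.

#0=k has no predecessor
#1=h has no predecessor
#2=h depends on [1:h]
#3=h depends on [2:h]
#4=k depends on [0:k]
#5=m depends on [4:k]
#6=k depends on [5:m]
sources: [0:k, 1:h]
N(rest) = Σ N(rest − s) over sources s of rest; N(one piece) = 1:
  size 1 → [3]=1  [6]=1
  size 2 → [2,3]=1  [3,6]=2  [5,6]=1
  size 3 → [1,2,3]=1  [2,3,6]=3  [3,5,6]=3  [4,5,6]=1
  size 4 → [0,4,5,6]=1  [1,2,3,6]=4  [2,3,5,6]=6  [3,4,5,6]=4
  size 5 → [0,3,4,5,6]=5  [1,2,3,5,6]=10  [2,3,4,5,6]=10
  first=0(k) contributes 20
  first=1(h) contributes 15
|[w]| = 35

35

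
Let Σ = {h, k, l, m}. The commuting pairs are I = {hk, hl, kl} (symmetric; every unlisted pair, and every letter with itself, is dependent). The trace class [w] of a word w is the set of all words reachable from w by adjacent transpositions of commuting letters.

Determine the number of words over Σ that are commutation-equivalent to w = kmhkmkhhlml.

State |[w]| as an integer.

24

drop 0:k onto floor
drop 1:m onto {0:k}
drop 2:h onto {1:m}
drop 3:k onto {1:m}
drop 4:m onto {2:h, 3:k}
drop 5:k onto {4:m}
drop 6:h onto {4:m}
drop 7:h onto {6:h}
drop 8:l onto {4:m}
drop 9:m onto {5:k, 7:h, 8:l}
drop 10:l onto {9:m}
ground layer = {0:k}
drop-orders for the pieces not yet dropped (sum over which currently-grounded one goes next):
  1 to go: {10} 1
  2 to go: {9,10} 1
  3 to go: {5,9,10} 1  {7,9,10} 1  {8,9,10} 1
  4 to go: {5,7,9,10} 2  {5,8,9,10} 2  {6,7,9,10} 1  {7,8,9,10} 2
  5 to go: {5,6,7,9,10} 3  {5,7,8,9,10} 6  {6,7,8,9,10} 3
  6 to go: {5,6,7,8,9,10} 12
  7 to go: {4,5,6,7,8,9,10} 12
  8 to go: {2,4,5,6,7,8,9,10} 12  {3,4,5,6,7,8,9,10} 12
  9 to go: {2,3,4,5,6,7,8,9,10} 24
  if 0:k drops first: 24 orders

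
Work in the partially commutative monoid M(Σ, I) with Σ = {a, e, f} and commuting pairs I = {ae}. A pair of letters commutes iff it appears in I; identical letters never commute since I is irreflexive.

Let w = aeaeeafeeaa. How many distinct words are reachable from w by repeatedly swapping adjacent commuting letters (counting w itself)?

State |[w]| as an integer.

#0=a has no predecessor
#1=e has no predecessor
#2=a depends on [0:a]
#3=e depends on [1:e]
#4=e depends on [3:e]
#5=a depends on [2:a]
#6=f depends on [4:e, 5:a]
#7=e depends on [6:f]
#8=e depends on [7:e]
#9=a depends on [6:f]
#10=a depends on [9:a]
sources: [0:a, 1:e]
N(rest) = Σ N(rest − s) over sources s of rest; N(one piece) = 1:
  size 1 → [8]=1  [10]=1
  size 2 → [7,8]=1  [8,10]=2  [9,10]=1
  size 3 → [7,8,10]=3  [8,9,10]=3
  size 4 → [7,8,9,10]=6
  size 5 → [6,7,8,9,10]=6
  size 6 → [4,6,7,8,9,10]=6  [5,6,7,8,9,10]=6
  size 7 → [2,5,6,7,8,9,10]=6  [3,4,6,7,8,9,10]=6  [4,5,6,7,8,9,10]=12
  size 8 → [0,2,5,6,7,8,9,10]=6  [1,3,4,6,7,8,9,10]=6  [2,4,5,6,7,8,9,10]=18  [3,4,5,6,7,8,9,10]=18
  size 9 → [0,2,4,5,6,7,8,9,10]=24  [1,3,4,5,6,7,8,9,10]=24  [2,3,4,5,6,7,8,9,10]=36
  first=0(a) contributes 60
  first=1(e) contributes 60
|[w]| = 120

120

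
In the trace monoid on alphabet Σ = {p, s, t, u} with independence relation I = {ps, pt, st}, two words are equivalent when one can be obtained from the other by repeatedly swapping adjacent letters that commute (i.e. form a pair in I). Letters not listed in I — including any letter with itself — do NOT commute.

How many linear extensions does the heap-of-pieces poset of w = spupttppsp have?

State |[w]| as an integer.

210

#0=s has no predecessor
#1=p has no predecessor
#2=u depends on [0:s, 1:p]
#3=p depends on [2:u]
#4=t depends on [2:u]
#5=t depends on [4:t]
#6=p depends on [3:p]
#7=p depends on [6:p]
#8=s depends on [2:u]
#9=p depends on [7:p]
sources: [0:s, 1:p]
N(rest) = Σ N(rest − s) over sources s of rest; N(one piece) = 1:
  size 1 → [5]=1  [8]=1  [9]=1
  size 2 → [4,5]=1  [5,8]=2  [5,9]=2  [7,9]=1  [8,9]=2
  size 3 → [4,5,8]=3  [4,5,9]=3  [5,7,9]=3  [5,8,9]=6  [6,7,9]=1  [7,8,9]=3
  size 4 → [3,6,7,9]=1  [4,5,7,9]=6  [4,5,8,9]=12  [5,6,7,9]=4  [5,7,8,9]=12  [6,7,8,9]=4
  size 5 → [3,5,6,7,9]=5  [3,6,7,8,9]=5  [4,5,6,7,9]=10  [4,5,7,8,9]=30  [5,6,7,8,9]=20
  size 6 → [3,4,5,6,7,9]=15  [3,5,6,7,8,9]=30  [4,5,6,7,8,9]=60
  size 7 → [3,4,5,6,7,8,9]=105
  size 8 → [2,3,4,5,6,7,8,9]=105
  first=0(s) contributes 105
  first=1(p) contributes 105
|[w]| = 210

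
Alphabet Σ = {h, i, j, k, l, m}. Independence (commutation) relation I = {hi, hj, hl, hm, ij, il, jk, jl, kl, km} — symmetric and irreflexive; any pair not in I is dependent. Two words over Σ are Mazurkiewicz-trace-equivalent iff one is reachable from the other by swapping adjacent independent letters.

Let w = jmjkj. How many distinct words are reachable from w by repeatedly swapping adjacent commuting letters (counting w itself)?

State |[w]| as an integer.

5

piece 0:j — minimal
piece 1:m rests on {0:j}
piece 2:j rests on {1:m}
piece 3:k — minimal
piece 4:j rests on {2:j}
minimal pieces: {0:j, 3:k}
ways to finish when only these pieces remain (= sum over removing one remaining piece with nothing left below it):
  1 left: {3}→1  {4}→1
  2 left: {2,4}→1  {3,4}→2
  3 left: {1,2,4}→1  {2,3,4}→3
  placing 0:j first → 4 extensions
  placing 3:k first → 1 extensions
total linear extensions = 5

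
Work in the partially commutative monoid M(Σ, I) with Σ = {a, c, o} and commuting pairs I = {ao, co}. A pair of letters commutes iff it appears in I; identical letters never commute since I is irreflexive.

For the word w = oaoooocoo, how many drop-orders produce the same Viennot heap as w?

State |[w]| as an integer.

piece 0:o — minimal
piece 1:a — minimal
piece 2:o rests on {0:o}
piece 3:o rests on {2:o}
piece 4:o rests on {3:o}
piece 5:o rests on {4:o}
piece 6:c rests on {1:a}
piece 7:o rests on {5:o}
piece 8:o rests on {7:o}
minimal pieces: {0:o, 1:a}
ways to finish when only these pieces remain (= sum over removing one remaining piece with nothing left below it):
  1 left: {6}→1  {8}→1
  2 left: {1,6}→1  {6,8}→2  {7,8}→1
  3 left: {1,6,8}→3  {5,7,8}→1  {6,7,8}→3
  4 left: {1,6,7,8}→6  {4,5,7,8}→1  {5,6,7,8}→4
  5 left: {1,5,6,7,8}→10  {3,4,5,7,8}→1  {4,5,6,7,8}→5
  6 left: {1,4,5,6,7,8}→15  {2,3,4,5,7,8}→1  {3,4,5,6,7,8}→6
  7 left: {0,2,3,4,5,7,8}→1  {1,3,4,5,6,7,8}→21  {2,3,4,5,6,7,8}→7
  placing 0:o first → 28 extensions
  placing 1:a first → 8 extensions
total linear extensions = 36

36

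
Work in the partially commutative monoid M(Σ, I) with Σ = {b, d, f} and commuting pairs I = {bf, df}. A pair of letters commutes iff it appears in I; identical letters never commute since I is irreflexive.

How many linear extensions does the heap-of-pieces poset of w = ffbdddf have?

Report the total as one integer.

35

drop 0:f onto floor
drop 1:f onto {0:f}
drop 2:b onto floor
drop 3:d onto {2:b}
drop 4:d onto {3:d}
drop 5:d onto {4:d}
drop 6:f onto {1:f}
ground layer = {0:f, 2:b}
drop-orders for the pieces not yet dropped (sum over which currently-grounded one goes next):
  1 to go: {5} 1  {6} 1
  2 to go: {1,6} 1  {4,5} 1  {5,6} 2
  3 to go: {0,1,6} 1  {1,5,6} 3  {3,4,5} 1  {4,5,6} 3
  4 to go: {0,1,5,6} 4  {1,4,5,6} 6  {2,3,4,5} 1  {3,4,5,6} 4
  5 to go: {0,1,4,5,6} 10  {1,3,4,5,6} 10  {2,3,4,5,6} 5
  if 0:f drops first: 15 orders
  if 2:b drops first: 20 orders
heap linearizations: 35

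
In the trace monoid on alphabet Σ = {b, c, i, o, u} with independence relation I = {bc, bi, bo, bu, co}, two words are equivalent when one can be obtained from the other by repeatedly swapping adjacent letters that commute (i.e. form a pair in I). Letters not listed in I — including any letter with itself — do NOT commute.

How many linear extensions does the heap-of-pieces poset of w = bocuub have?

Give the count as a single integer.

30

drop 0:b onto floor
drop 1:o onto floor
drop 2:c onto floor
drop 3:u onto {1:o, 2:c}
drop 4:u onto {3:u}
drop 5:b onto {0:b}
ground layer = {0:b, 1:o, 2:c}
drop-orders for the pieces not yet dropped (sum over which currently-grounded one goes next):
  1 to go: {4} 1  {5} 1
  2 to go: {0,5} 1  {3,4} 1  {4,5} 2
  3 to go: {0,4,5} 3  {1,3,4} 1  {2,3,4} 1  {3,4,5} 3
  4 to go: {0,3,4,5} 6  {1,2,3,4} 2  {1,3,4,5} 4  {2,3,4,5} 4
  if 0:b drops first: 10 orders
  if 1:o drops first: 10 orders
  if 2:c drops first: 10 orders
heap linearizations: 30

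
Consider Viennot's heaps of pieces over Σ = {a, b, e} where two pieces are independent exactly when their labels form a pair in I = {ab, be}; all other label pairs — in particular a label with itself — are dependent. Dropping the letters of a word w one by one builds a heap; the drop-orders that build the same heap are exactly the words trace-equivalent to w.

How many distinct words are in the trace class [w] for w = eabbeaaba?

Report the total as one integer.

piece 0:e — minimal
piece 1:a rests on {0:e}
piece 2:b — minimal
piece 3:b rests on {2:b}
piece 4:e rests on {1:a}
piece 5:a rests on {4:e}
piece 6:a rests on {5:a}
piece 7:b rests on {3:b}
piece 8:a rests on {6:a}
minimal pieces: {0:e, 2:b}
ways to finish when only these pieces remain (= sum over removing one remaining piece with nothing left below it):
  1 left: {7}→1  {8}→1
  2 left: {3,7}→1  {6,8}→1  {7,8}→2
  3 left: {2,3,7}→1  {3,7,8}→3  {5,6,8}→1  {6,7,8}→3
  4 left: {2,3,7,8}→4  {3,6,7,8}→6  {4,5,6,8}→1  {5,6,7,8}→4
  5 left: {1,4,5,6,8}→1  {2,3,6,7,8}→10  {3,5,6,7,8}→10  {4,5,6,7,8}→5
  6 left: {0,1,4,5,6,8}→1  {1,4,5,6,7,8}→6  {2,3,5,6,7,8}→20  {3,4,5,6,7,8}→15
  7 left: {0,1,4,5,6,7,8}→7  {1,3,4,5,6,7,8}→21  {2,3,4,5,6,7,8}→35
  placing 0:e first → 56 extensions
  placing 2:b first → 28 extensions
total linear extensions = 84

84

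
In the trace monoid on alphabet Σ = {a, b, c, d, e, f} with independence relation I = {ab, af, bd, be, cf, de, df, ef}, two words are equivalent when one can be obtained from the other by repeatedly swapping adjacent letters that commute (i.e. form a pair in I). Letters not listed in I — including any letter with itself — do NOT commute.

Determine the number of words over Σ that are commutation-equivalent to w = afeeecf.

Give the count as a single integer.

0(a) covers ∅
1(f) covers ∅
2(e) covers 0:a
3(e) covers 2:e
4(e) covers 3:e
5(c) covers 4:e
6(f) covers 1:f
floor of heap: 0:a, 1:f
completions by unplaced set U, small U first (add the entries for U minus each lowest piece of U):
  |U|=1: {5}:1  {6}:1
  |U|=2: {1,6}:1  {4,5}:1  {5,6}:2
  |U|=3: {1,5,6}:3  {3,4,5}:1  {4,5,6}:3
  |U|=4: {1,4,5,6}:6  {2,3,4,5}:1  {3,4,5,6}:4
  |U|=5: {0,2,3,4,5}:1  {1,3,4,5,6}:10  {2,3,4,5,6}:5
  start at 0(a): 15
  start at 1(f): 6
sum over floor = 21

21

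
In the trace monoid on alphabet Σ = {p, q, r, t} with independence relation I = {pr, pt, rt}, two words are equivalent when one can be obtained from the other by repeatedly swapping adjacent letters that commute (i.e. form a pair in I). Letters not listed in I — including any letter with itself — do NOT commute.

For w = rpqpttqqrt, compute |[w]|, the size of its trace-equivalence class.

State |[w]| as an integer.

12

#0=r has no predecessor
#1=p has no predecessor
#2=q depends on [0:r, 1:p]
#3=p depends on [2:q]
#4=t depends on [2:q]
#5=t depends on [4:t]
#6=q depends on [3:p, 5:t]
#7=q depends on [6:q]
#8=r depends on [7:q]
#9=t depends on [7:q]
sources: [0:r, 1:p]
N(rest) = Σ N(rest − s) over sources s of rest; N(one piece) = 1:
  size 1 → [8]=1  [9]=1
  size 2 → [8,9]=2
  size 3 → [7,8,9]=2
  size 4 → [6,7,8,9]=2
  size 5 → [3,6,7,8,9]=2  [5,6,7,8,9]=2
  size 6 → [3,5,6,7,8,9]=4  [4,5,6,7,8,9]=2
  size 7 → [3,4,5,6,7,8,9]=6
  size 8 → [2,3,4,5,6,7,8,9]=6
  first=0(r) contributes 6
  first=1(p) contributes 6
|[w]| = 12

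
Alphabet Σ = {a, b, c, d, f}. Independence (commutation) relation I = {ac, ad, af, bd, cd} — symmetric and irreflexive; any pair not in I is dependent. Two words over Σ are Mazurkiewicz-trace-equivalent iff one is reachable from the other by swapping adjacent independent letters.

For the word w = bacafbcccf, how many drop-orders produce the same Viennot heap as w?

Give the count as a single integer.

6

0(b) covers ∅
1(a) covers 0:b
2(c) covers 0:b
3(a) covers 1:a
4(f) covers 2:c
5(b) covers 3:a, 4:f
6(c) covers 5:b
7(c) covers 6:c
8(c) covers 7:c
9(f) covers 8:c
floor of heap: 0:b
completions by unplaced set U, small U first (add the entries for U minus each lowest piece of U):
  |U|=1: {9}:1
  |U|=2: {8,9}:1
  |U|=3: {7,8,9}:1
  |U|=4: {6,7,8,9}:1
  |U|=5: {5,6,7,8,9}:1
  |U|=6: {3,5,6,7,8,9}:1  {4,5,6,7,8,9}:1
  |U|=7: {1,3,5,6,7,8,9}:1  {2,4,5,6,7,8,9}:1  {3,4,5,6,7,8,9}:2
  |U|=8: {1,3,4,5,6,7,8,9}:3  {2,3,4,5,6,7,8,9}:3
  start at 0(b): 6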